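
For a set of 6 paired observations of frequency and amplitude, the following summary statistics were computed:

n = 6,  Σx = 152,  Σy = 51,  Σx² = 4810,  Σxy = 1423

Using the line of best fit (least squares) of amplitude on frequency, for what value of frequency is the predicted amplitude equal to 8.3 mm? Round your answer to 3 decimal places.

Sxx = Σx² − (Σx)²/n = 4810 − 3850.666667 = 959.333333
Sxy = Σxy − (Σx)(Σy)/n = 1423 − 1292 = 131
b = Sxy/Sxx = 131/959.333333 = 0.136553
a = ȳ − b·x̄ = 8.5 − 0.136553·25.333333 = 5.040653
Set a + b·x = 8.3: x = (8.3 − 5.040653) / 0.136553 = 23.868702

23.869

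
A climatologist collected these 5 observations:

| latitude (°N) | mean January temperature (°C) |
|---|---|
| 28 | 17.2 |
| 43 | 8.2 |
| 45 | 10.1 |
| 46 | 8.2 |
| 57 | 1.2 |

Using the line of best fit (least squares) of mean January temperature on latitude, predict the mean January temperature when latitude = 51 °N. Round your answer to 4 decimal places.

n = 5, Σx = 219, Σy = 44.9, Σxy = 1734.3, Σx² = 10023
Sxx = Σx² − (Σx)²/n = 10023 − 9592.2 = 430.8
Sxy = Σxy − (Σx)(Σy)/n = 1734.3 − 1966.62 = -232.32
b = Sxy/Sxx = -232.32/430.8 = -0.539276
a = ȳ − b·x̄ = 8.98 − (-0.539276)·43.8 = 32.600279
ŷ(51) = a + b·51 = 32.600279 + (-0.539276)·51 = 5.097214

5.0972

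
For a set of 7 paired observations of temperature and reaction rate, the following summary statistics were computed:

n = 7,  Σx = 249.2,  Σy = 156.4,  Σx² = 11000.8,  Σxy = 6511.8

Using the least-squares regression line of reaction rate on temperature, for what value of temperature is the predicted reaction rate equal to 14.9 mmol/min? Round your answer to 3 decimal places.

18.811

Sxx = Σx² − (Σx)²/n = 11000.8 − 8871.52 = 2129.28
Sxy = Σxy − (Σx)(Σy)/n = 6511.8 − 5567.84 = 943.96
b = Sxy/Sxx = 943.96/2129.28 = 0.443324
a = ȳ − b·x̄ = 22.342857 − 0.443324·35.6 = 6.560538
Set a + b·x = 14.9: x = (14.9 − 6.560538) / 0.443324 = 18.811231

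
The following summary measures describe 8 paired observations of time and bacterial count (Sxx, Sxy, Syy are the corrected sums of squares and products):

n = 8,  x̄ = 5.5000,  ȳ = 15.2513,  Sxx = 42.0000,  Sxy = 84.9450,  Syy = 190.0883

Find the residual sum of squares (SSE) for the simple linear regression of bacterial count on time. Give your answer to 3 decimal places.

b = Sxy/Sxx = 84.945/42 = 2.0225
SSE = Syy − b·Sxy = 190.0883 − 2.0225·84.945 = 18.287038

18.287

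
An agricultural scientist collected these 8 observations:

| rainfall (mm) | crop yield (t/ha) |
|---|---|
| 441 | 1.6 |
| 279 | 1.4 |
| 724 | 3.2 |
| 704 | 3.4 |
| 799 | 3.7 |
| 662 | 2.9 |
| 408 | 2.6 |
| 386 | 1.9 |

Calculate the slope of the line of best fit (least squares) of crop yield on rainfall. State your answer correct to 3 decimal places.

n = 8, Σx = 4403, Σy = 20.7, Σxy = 12476.9, Σx² = 2684219
Sxx = Σx² − (Σx)²/n = 2684219 − 2423301.125 = 260917.875
Sxy = Σxy − (Σx)(Σy)/n = 12476.9 − 11392.7625 = 1084.1375
b = Sxy/Sxx = 1084.1375/260917.875 = 0.004155

0.004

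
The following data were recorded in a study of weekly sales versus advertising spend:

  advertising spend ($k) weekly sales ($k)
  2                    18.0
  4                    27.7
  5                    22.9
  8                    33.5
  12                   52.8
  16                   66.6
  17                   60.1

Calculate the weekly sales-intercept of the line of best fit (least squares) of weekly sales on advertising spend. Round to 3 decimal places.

11.211

n = 7, Σx = 64, Σy = 281.6, Σxy = 3250.2, Σx² = 798
Sxx = Σx² − (Σx)²/n = 798 − 585.142857 = 212.857143
Sxy = Σxy − (Σx)(Σy)/n = 3250.2 − 2574.628571 = 675.571429
b = Sxy/Sxx = 675.571429/212.857143 = 3.173826
a = ȳ − b·x̄ = 40.228571 − 3.173826·9.142857 = 11.210738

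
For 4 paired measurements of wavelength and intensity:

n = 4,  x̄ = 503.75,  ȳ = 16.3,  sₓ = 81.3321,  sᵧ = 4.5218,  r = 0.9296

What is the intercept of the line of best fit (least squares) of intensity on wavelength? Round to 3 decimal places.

-9.735

b = r · sᵧ/sₓ = 0.9296 · 4.5218/81.3321 = 0.051683
a = ȳ − b·x̄ = 16.3 − 0.051683·503.75 = -9.735177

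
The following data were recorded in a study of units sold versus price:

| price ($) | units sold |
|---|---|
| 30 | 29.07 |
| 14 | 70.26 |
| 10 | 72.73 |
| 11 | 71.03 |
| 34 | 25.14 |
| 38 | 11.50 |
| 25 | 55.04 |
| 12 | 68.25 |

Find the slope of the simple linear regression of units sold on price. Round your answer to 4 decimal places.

-2.1237

n = 8, Σx = 174, Σy = 403.02, Σxy = 6851.13, Σx² = 4686
Sxx = Σx² − (Σx)²/n = 4686 − 3784.5 = 901.5
Sxy = Σxy − (Σx)(Σy)/n = 6851.13 − 8765.685 = -1914.555
b = Sxy/Sxx = -1914.555/901.5 = -2.123744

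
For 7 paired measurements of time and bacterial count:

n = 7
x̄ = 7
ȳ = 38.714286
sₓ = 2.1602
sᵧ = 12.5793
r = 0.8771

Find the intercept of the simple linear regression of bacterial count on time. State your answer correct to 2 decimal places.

2.96

b = r · sᵧ/sₓ = 0.8771 · 12.5793/2.1602 = 5.107538
a = ȳ − b·x̄ = 38.714286 − 5.107538·7 = 2.961519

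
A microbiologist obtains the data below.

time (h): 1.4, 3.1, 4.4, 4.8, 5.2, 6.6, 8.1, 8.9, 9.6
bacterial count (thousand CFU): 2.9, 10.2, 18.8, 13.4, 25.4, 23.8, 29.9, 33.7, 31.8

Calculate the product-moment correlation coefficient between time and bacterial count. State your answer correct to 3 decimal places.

n = 9, Σx = 52.1, Σy = 189.9, Σxy = 1319.28, Σx² = 361.55, Σy² = 4897.99
Sxx = Σx² − (Σx)²/n = 361.55 − 301.601111 = 59.948889
Sxy = Σxy − (Σx)(Σy)/n = 1319.28 − 1099.31 = 219.97
Syy = Σy² − (Σy)²/n = 4897.99 − 4006.89 = 891.1
r = Sxy/√(Sxx·Syy) = 219.97/√(53420.454889) = 219.97/231.128654 = 0.951721

0.952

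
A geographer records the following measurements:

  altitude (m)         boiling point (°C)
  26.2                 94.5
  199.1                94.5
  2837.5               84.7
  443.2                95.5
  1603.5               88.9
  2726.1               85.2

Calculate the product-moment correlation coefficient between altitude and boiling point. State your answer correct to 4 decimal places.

n = 6, Σx = 7835.6, Σy = 543.3, Σxy = 678767.57, Σx² = 18290993.2, Σy² = 49317.09
Sxx = Σx² − (Σx)²/n = 18290993.2 − 10232771.226667 = 8058221.973333
Sxy = Σxy − (Σx)(Σy)/n = 678767.57 − 709513.58 = -30746.01
Syy = Σy² − (Σy)²/n = 49317.09 − 49195.815 = 121.275
r = Sxy/√(Sxx·Syy) = -30746.01/√(977260869.816) = -30746.01/31261.171920 = -0.983521

-0.9835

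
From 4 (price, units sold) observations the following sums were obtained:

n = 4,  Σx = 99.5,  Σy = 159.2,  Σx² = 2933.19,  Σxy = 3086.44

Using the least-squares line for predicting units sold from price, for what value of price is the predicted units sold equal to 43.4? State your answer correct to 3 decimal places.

Sxx = Σx² − (Σx)²/n = 2933.19 − 2475.0625 = 458.1275
Sxy = Σxy − (Σx)(Σy)/n = 3086.44 − 3960.1 = -873.66
b = Sxy/Sxx = -873.66/458.1275 = -1.907024
a = ȳ − b·x̄ = 39.8 − (-1.907024)·24.875 = 87.237215
Set a + b·x = 43.4: x = (43.4 − 87.237215) / (-1.907024) = 22.987242

22.987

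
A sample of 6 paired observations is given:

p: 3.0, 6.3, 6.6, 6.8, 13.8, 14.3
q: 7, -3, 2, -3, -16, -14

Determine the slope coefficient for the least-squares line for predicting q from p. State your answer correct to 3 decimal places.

-1.912

n = 6, Σx = 50.8, Σy = -27, Σxy = -426.1, Σx² = 533.42
Sxx = Σx² − (Σx)²/n = 533.42 − 430.106667 = 103.313333
Sxy = Σxy − (Σx)(Σy)/n = -426.1 − (-228.6) = -197.5
b = Sxy/Sxx = -197.5/103.313333 = -1.911660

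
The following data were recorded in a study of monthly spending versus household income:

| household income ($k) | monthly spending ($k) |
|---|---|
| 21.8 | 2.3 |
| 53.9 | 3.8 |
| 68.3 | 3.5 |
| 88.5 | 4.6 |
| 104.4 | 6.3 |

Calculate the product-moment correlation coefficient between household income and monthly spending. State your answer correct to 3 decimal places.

0.938

n = 5, Σx = 336.9, Σy = 20.5, Σxy = 1558.83, Σx² = 26776.95, Σy² = 92.83
Sxx = Σx² − (Σx)²/n = 26776.95 − 22700.322 = 4076.628
Sxy = Σxy − (Σx)(Σy)/n = 1558.83 − 1381.29 = 177.54
Syy = Σy² − (Σy)²/n = 92.83 − 84.05 = 8.78
r = Sxy/√(Sxx·Syy) = 177.54/√(35792.79384) = 177.54/189.189835 = 0.938423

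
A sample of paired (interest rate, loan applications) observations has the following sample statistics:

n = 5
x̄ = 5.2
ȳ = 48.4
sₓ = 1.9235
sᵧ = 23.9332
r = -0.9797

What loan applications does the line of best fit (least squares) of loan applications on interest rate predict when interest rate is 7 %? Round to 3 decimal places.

26.458

b = r · sᵧ/sₓ = -0.9797 · 23.9332/1.9235 = -12.189943
a = ȳ − b·x̄ = 48.4 − (-12.189943)·5.2 = 111.787705
ŷ(7) = a + b·7 = 111.787705 + (-12.189943)·7 = 26.458102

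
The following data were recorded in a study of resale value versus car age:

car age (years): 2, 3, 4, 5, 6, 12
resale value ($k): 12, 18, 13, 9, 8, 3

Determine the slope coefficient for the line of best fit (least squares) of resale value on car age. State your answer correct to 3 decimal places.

n = 6, Σx = 32, Σy = 63, Σxy = 259, Σx² = 234
Sxx = Σx² − (Σx)²/n = 234 − 170.666667 = 63.333333
Sxy = Σxy − (Σx)(Σy)/n = 259 − 336 = -77
b = Sxy/Sxx = -77/63.333333 = -1.215789

-1.216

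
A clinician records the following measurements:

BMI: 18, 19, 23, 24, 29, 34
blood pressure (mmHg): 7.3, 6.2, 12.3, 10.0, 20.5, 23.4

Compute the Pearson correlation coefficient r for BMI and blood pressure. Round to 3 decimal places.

0.969

n = 6, Σx = 147, Σy = 79.7, Σxy = 2162.2, Σx² = 3787, Σy² = 1310.83
Sxx = Σx² − (Σx)²/n = 3787 − 3601.5 = 185.5
Sxy = Σxy − (Σx)(Σy)/n = 2162.2 − 1952.65 = 209.55
Syy = Σy² − (Σy)²/n = 1310.83 − 1058.681667 = 252.148333
r = Sxy/√(Sxx·Syy) = 209.55/√(46773.515833) = 209.55/216.271856 = 0.968919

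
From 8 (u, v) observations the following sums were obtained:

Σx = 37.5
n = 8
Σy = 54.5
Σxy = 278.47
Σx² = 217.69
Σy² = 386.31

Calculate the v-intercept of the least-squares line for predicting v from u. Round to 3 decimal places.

Sxx = Σx² − (Σx)²/n = 217.69 − 175.78125 = 41.90875
Sxy = Σxy − (Σx)(Σy)/n = 278.47 − 255.46875 = 23.00125
b = Sxy/Sxx = 23.00125/41.90875 = 0.548841
a = ȳ − b·x̄ = 6.8125 − 0.548841·4.6875 = 4.239807

4.240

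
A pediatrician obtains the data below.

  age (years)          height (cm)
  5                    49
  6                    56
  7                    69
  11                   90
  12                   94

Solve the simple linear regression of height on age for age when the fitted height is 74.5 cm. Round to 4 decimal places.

n = 5, Σx = 41, Σy = 358, Σxy = 3182, Σx² = 375
Sxx = Σx² − (Σx)²/n = 375 − 336.2 = 38.8
Sxy = Σxy − (Σx)(Σy)/n = 3182 − 2935.6 = 246.4
b = Sxy/Sxx = 246.4/38.8 = 6.350515
a = ȳ − b·x̄ = 71.6 − 6.350515·8.2 = 19.525773
Set a + b·x = 74.5: x = (74.5 − 19.525773) / 6.350515 = 8.656656

8.6567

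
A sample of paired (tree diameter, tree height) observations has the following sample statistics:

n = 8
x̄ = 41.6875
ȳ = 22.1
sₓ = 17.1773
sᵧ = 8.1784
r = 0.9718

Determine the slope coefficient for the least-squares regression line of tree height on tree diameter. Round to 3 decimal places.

0.463

b = r · sᵧ/sₓ = 0.9718 · 8.1784/17.1773 = 0.462690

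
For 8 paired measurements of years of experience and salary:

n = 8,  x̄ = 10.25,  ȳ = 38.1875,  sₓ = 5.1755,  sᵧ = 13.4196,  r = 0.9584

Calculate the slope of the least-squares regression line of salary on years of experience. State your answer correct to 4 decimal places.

b = r · sᵧ/sₓ = 0.9584 · 13.4196/5.1755 = 2.485044

2.4850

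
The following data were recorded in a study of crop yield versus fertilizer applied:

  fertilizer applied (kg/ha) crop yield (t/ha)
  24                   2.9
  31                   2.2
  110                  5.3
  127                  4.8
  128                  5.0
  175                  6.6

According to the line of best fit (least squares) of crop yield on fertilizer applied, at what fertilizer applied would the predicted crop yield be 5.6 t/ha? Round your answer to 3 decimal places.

142.226

n = 6, Σx = 595, Σy = 26.8, Σxy = 3125.4, Σx² = 76775
Sxx = Σx² − (Σx)²/n = 76775 − 59004.166667 = 17770.833333
Sxy = Σxy − (Σx)(Σy)/n = 3125.4 − 2657.666667 = 467.733333
b = Sxy/Sxx = 467.733333/17770.833333 = 0.026320
a = ȳ − b·x̄ = 4.466667 − 0.026320·99.166667 = 1.856572
Set a + b·x = 5.6: x = (5.6 − 1.856572) / 0.026320 = 142.225983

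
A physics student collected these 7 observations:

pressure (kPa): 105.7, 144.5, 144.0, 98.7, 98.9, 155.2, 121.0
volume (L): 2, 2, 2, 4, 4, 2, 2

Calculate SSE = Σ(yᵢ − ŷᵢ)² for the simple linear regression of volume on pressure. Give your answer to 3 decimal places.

2.733

n = 7, Σx = 868, Σy = 18, Σxy = 2131.2, Σx² = 111039.68, Σy² = 52
Sxx = Σx² − (Σx)²/n = 111039.68 − 107632 = 3407.68
Sxy = Σxy − (Σx)(Σy)/n = 2131.2 − 2232 = -100.8
Syy = Σy² − (Σy)²/n = 52 − 46.285714 = 5.714286
b = Sxy/Sxx = -100.8/3407.68 = -0.029580
SSE = Syy − b·Sxy = 5.714286 − (-0.029580)·(-100.8) = 2.732597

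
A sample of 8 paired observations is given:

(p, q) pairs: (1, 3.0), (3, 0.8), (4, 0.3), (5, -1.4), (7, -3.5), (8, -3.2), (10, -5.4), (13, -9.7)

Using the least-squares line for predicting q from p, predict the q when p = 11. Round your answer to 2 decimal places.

n = 8, Σx = 51, Σy = -19.1, Σxy = -230.6, Σx² = 433
Sxx = Σx² − (Σx)²/n = 433 − 325.125 = 107.875
Sxy = Σxy − (Σx)(Σy)/n = -230.6 − (-121.7625) = -108.8375
b = Sxy/Sxx = -108.8375/107.875 = -1.008922
a = ȳ − b·x̄ = -2.3875 − (-1.008922)·6.375 = 4.044380
ŷ(11) = a + b·11 = 4.044380 + (-1.008922)·11 = -7.053766

-7.05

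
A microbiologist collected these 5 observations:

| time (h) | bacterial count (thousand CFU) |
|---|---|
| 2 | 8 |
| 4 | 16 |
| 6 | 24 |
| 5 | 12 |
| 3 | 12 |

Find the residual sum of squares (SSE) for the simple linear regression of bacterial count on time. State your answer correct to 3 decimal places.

44.800

n = 5, Σx = 20, Σy = 72, Σxy = 320, Σx² = 90, Σy² = 1184
Sxx = Σx² − (Σx)²/n = 90 − 80 = 10
Sxy = Σxy − (Σx)(Σy)/n = 320 − 288 = 32
Syy = Σy² − (Σy)²/n = 1184 − 1036.8 = 147.2
b = Sxy/Sxx = 32/10 = 3.2
SSE = Syy − b·Sxy = 147.2 − 3.2·32 = 44.8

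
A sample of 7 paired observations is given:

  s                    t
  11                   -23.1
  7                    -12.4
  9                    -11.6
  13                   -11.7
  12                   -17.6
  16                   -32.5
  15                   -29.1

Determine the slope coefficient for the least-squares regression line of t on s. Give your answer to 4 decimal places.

n = 7, Σx = 83, Σy = -138, Σxy = -1765.1, Σx² = 1045
Sxx = Σx² − (Σx)²/n = 1045 − 984.142857 = 60.857143
Sxy = Σxy − (Σx)(Σy)/n = -1765.1 − (-1636.285714) = -128.814286
b = Sxy/Sxx = -128.814286/60.857143 = -2.116667

-2.1167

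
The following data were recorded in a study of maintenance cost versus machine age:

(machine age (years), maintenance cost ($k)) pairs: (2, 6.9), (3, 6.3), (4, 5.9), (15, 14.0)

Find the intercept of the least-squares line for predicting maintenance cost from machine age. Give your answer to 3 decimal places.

n = 4, Σx = 24, Σy = 33.1, Σxy = 266.3, Σx² = 254
Sxx = Σx² − (Σx)²/n = 254 − 144 = 110
Sxy = Σxy − (Σx)(Σy)/n = 266.3 − 198.6 = 67.7
b = Sxy/Sxx = 67.7/110 = 0.615455
a = ȳ − b·x̄ = 8.275 − 0.615455·6 = 4.582273

4.582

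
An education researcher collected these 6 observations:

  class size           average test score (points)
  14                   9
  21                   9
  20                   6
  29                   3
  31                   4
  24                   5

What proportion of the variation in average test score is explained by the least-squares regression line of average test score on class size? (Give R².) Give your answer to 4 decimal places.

n = 6, Σx = 139, Σy = 36, Σxy = 766, Σx² = 3415, Σy² = 248
Sxx = Σx² − (Σx)²/n = 3415 − 3220.166667 = 194.833333
Sxy = Σxy − (Σx)(Σy)/n = 766 − 834 = -68
Syy = Σy² − (Σy)²/n = 248 − 216 = 32
R² = Sxy²/(Sxx·Syy) = (-68)²/(194.833333·32) = 0.741660

0.7417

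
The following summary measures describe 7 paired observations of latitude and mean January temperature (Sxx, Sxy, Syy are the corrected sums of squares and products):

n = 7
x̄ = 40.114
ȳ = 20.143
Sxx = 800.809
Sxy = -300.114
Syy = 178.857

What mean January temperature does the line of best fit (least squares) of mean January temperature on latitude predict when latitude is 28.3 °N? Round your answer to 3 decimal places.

24.570

b = Sxy/Sxx = -300.114/800.809 = -0.374764
a = ȳ − b·x̄ = 20.143 − (-0.374764)·40.114 = 35.176264
ŷ(28.3) = a + b·28.3 = 35.176264 + (-0.374764)·28.3 = 24.570456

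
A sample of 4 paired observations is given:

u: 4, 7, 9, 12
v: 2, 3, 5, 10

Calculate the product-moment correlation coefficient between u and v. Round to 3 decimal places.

n = 4, Σx = 32, Σy = 20, Σxy = 194, Σx² = 290, Σy² = 138
Sxx = Σx² − (Σx)²/n = 290 − 256 = 34
Sxy = Σxy − (Σx)(Σy)/n = 194 − 160 = 34
Syy = Σy² − (Σy)²/n = 138 − 100 = 38
r = Sxy/√(Sxx·Syy) = 34/√(1292) = 34/35.944402 = 0.945905

0.946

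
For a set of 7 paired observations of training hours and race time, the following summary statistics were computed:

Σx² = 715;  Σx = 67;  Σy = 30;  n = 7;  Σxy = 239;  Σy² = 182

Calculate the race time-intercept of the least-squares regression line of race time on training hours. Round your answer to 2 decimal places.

Sxx = Σx² − (Σx)²/n = 715 − 641.285714 = 73.714286
Sxy = Σxy − (Σx)(Σy)/n = 239 − 287.142857 = -48.142857
b = Sxy/Sxx = -48.142857/73.714286 = -0.653101
a = ȳ − b·x̄ = 4.285714 − (-0.653101)·9.571429 = 10.536822

10.54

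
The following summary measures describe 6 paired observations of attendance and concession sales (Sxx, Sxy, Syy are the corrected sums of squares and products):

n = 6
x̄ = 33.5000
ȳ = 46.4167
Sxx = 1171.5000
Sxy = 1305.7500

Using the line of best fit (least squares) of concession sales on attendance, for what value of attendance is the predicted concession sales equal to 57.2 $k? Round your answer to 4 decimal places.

b = Sxy/Sxx = 1305.75/1171.5 = 1.114597
a = ȳ − b·x̄ = 46.4167 − 1.114597·33.5 = 9.077712
Set a + b·x = 57.2: x = (57.2 − 9.077712) / 1.114597 = 43.174621

43.1746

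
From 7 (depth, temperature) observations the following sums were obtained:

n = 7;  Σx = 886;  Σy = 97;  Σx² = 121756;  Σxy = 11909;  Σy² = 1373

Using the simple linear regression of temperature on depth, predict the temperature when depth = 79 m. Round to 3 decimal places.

15.680

Sxx = Σx² − (Σx)²/n = 121756 − 112142.285714 = 9613.714286
Sxy = Σxy − (Σx)(Σy)/n = 11909 − 12277.428571 = -368.428571
b = Sxy/Sxx = -368.428571/9613.714286 = -0.038323
a = ȳ − b·x̄ = 13.857143 − (-0.038323)·126.571429 = 18.707769
ŷ(79) = a + b·79 = 18.707769 + (-0.038323)·79 = 15.680234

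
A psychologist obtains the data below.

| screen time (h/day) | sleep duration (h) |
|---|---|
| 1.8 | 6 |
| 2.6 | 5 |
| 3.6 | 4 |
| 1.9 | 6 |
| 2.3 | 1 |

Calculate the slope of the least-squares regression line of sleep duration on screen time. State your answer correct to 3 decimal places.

n = 5, Σx = 12.2, Σy = 22, Σxy = 51.9, Σx² = 31.86
Sxx = Σx² − (Σx)²/n = 31.86 − 29.768 = 2.092
Sxy = Σxy − (Σx)(Σy)/n = 51.9 − 53.68 = -1.78
b = Sxy/Sxx = -1.78/2.092 = -0.850860

-0.851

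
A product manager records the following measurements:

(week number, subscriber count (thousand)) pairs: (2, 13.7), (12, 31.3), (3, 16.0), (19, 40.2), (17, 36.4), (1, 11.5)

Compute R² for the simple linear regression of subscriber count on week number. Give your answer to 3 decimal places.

n = 6, Σx = 54, Σy = 149.1, Σxy = 1845.1, Σx² = 808, Σy² = 4496.63
Sxx = Σx² − (Σx)²/n = 808 − 486 = 322
Sxy = Σxy − (Σx)(Σy)/n = 1845.1 − 1341.9 = 503.2
Syy = Σy² − (Σy)²/n = 4496.63 − 3705.135 = 791.495
R² = Sxy²/(Sxx·Syy) = (503.2)²/(322·791.495) = 0.993521

0.994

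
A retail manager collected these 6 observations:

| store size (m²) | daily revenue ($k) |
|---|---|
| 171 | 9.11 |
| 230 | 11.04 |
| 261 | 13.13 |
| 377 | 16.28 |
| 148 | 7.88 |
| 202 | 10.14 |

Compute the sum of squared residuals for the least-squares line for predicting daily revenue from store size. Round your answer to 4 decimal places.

0.8553

n = 6, Σx = 1389, Σy = 67.58, Σxy = 16876.02, Σx² = 355099, Σy² = 807.223
Sxx = Σx² − (Σx)²/n = 355099 − 321553.5 = 33545.5
Sxy = Σxy − (Σx)(Σy)/n = 16876.02 − 15644.77 = 1231.25
Syy = Σy² − (Σy)²/n = 807.223 − 761.176067 = 46.046933
b = Sxy/Sxx = 1231.25/33545.5 = 0.036704
SSE = Syy − b·Sxy = 46.046933 − 0.036704·1231.25 = 0.855281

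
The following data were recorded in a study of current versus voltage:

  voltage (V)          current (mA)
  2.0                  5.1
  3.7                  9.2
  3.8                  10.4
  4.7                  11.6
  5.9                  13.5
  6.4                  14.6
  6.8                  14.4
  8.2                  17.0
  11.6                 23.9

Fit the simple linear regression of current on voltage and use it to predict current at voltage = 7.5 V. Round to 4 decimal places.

n = 9, Σx = 53.1, Σy = 119.7, Σxy = 825.93, Σx² = 378.03
Sxx = Σx² − (Σx)²/n = 378.03 − 313.29 = 64.74
Sxy = Σxy − (Σx)(Σy)/n = 825.93 − 706.23 = 119.7
b = Sxy/Sxx = 119.7/64.74 = 1.848934
a = ȳ − b·x̄ = 13.3 − 1.848934·5.9 = 2.391288
ŷ(7.5) = a + b·7.5 = 2.391288 + 1.848934·7.5 = 16.258295

16.2583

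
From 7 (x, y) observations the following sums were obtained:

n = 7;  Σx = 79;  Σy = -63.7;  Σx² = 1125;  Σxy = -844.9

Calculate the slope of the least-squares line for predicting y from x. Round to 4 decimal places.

Sxx = Σx² − (Σx)²/n = 1125 − 891.571429 = 233.428571
Sxy = Σxy − (Σx)(Σy)/n = -844.9 − (-718.9) = -126
b = Sxy/Sxx = -126/233.428571 = -0.539780

-0.5398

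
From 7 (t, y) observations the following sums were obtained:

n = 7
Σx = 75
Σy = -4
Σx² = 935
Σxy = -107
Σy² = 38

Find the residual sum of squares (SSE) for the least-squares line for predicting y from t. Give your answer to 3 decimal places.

4.410

Sxx = Σx² − (Σx)²/n = 935 − 803.571429 = 131.428571
Sxy = Σxy − (Σx)(Σy)/n = -107 − (-42.857143) = -64.142857
Syy = Σy² − (Σy)²/n = 38 − 2.285714 = 35.714286
b = Sxy/Sxx = -64.142857/131.428571 = -0.488043
SSE = Syy − b·Sxy = 35.714286 − (-0.488043)·(-64.142857) = 4.409783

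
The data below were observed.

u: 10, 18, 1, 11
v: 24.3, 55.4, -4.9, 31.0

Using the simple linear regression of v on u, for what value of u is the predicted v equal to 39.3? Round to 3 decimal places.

13.620

n = 4, Σx = 40, Σy = 105.8, Σxy = 1576.3, Σx² = 546
Sxx = Σx² − (Σx)²/n = 546 − 400 = 146
Sxy = Σxy − (Σx)(Σy)/n = 1576.3 − 1058 = 518.3
b = Sxy/Sxx = 518.3/146 = 3.55
a = ȳ − b·x̄ = 26.45 − 3.55·10 = -9.05
Set a + b·x = 39.3: x = (39.3 − (-9.05)) / 3.55 = 13.619718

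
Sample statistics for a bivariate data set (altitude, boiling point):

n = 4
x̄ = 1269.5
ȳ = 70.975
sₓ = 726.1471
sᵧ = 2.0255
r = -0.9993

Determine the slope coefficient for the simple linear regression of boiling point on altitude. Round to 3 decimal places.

b = r · sᵧ/sₓ = -0.9993 · 2.0255/726.1471 = -0.002787

-0.003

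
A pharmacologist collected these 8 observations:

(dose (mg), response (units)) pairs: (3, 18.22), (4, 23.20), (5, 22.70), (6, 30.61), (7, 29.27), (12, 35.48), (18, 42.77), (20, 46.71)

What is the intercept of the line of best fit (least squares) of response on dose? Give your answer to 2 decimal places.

17.20

n = 8, Σx = 75, Σy = 248.96, Σxy = 2779.33, Σx² = 1003
Sxx = Σx² − (Σx)²/n = 1003 − 703.125 = 299.875
Sxy = Σxy − (Σx)(Σy)/n = 2779.33 − 2334 = 445.33
b = Sxy/Sxx = 445.33/299.875 = 1.485052
a = ȳ − b·x̄ = 31.12 − 1.485052·9.375 = 17.197637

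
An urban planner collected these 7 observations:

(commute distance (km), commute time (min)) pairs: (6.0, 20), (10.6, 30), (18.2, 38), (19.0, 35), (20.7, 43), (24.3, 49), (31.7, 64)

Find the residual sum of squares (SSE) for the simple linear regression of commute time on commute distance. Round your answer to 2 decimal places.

n = 7, Σx = 130.5, Σy = 279, Σxy = 5904.2, Σx² = 2864.47, Σy² = 12315
Sxx = Σx² − (Σx)²/n = 2864.47 − 2432.892857 = 431.577143
Sxy = Σxy − (Σx)(Σy)/n = 5904.2 − 5201.357143 = 702.842857
Syy = Σy² − (Σy)²/n = 12315 − 11120.142857 = 1194.857143
b = Sxy/Sxx = 702.842857/431.577143 = 1.628545
SSE = Syy − b·Sxy = 1194.857143 − 1.628545·702.842857 = 50.245826

50.25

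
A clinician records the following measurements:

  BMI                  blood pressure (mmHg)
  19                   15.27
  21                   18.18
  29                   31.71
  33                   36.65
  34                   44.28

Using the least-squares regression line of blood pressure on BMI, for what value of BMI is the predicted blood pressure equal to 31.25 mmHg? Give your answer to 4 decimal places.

28.3527

n = 5, Σx = 136, Σy = 146.09, Σxy = 4306.47, Σx² = 3888
Sxx = Σx² − (Σx)²/n = 3888 − 3699.2 = 188.8
Sxy = Σxy − (Σx)(Σy)/n = 4306.47 − 3973.648 = 332.822
b = Sxy/Sxx = 332.822/188.8 = 1.762828
a = ȳ − b·x̄ = 29.218 − 1.762828·27.2 = -18.730932
Set a + b·x = 31.25: x = (31.25 − (-18.730932)) / 1.762828 = 28.352693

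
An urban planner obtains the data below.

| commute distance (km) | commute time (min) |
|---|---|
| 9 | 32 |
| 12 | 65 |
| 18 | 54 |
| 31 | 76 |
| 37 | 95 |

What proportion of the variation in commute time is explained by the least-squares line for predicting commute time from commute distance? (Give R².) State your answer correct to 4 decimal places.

0.7924

n = 5, Σx = 107, Σy = 322, Σxy = 7911, Σx² = 2879, Σy² = 22966
Sxx = Σx² − (Σx)²/n = 2879 − 2289.8 = 589.2
Sxy = Σxy − (Σx)(Σy)/n = 7911 − 6890.8 = 1020.2
Syy = Σy² − (Σy)²/n = 22966 − 20736.8 = 2229.2
R² = Sxy²/(Sxx·Syy) = (1020.2)²/(589.2·2229.2) = 0.792426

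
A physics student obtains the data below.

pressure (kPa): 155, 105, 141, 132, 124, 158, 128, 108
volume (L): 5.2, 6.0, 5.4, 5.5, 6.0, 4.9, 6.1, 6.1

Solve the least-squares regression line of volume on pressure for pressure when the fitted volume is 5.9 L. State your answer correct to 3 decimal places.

119.664

n = 8, Σx = 1051, Σy = 45.2, Σxy = 5881.2, Σx² = 140743
Sxx = Σx² − (Σx)²/n = 140743 − 138075.125 = 2667.875
Sxy = Σxy − (Σx)(Σy)/n = 5881.2 − 5938.15 = -56.95
b = Sxy/Sxx = -56.95/2667.875 = -0.021347
a = ȳ − b·x̄ = 5.65 − (-0.021347)·131.375 = 8.454407
Set a + b·x = 5.9: x = (5.9 − 8.454407) / (-0.021347) = 119.663521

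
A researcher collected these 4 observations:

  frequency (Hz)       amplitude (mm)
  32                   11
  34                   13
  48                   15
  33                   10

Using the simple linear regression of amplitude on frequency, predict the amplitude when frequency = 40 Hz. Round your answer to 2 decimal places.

13.07

n = 4, Σx = 147, Σy = 49, Σxy = 1844, Σx² = 5573
Sxx = Σx² − (Σx)²/n = 5573 − 5402.25 = 170.75
Sxy = Σxy − (Σx)(Σy)/n = 1844 − 1800.75 = 43.25
b = Sxy/Sxx = 43.25/170.75 = 0.253294
a = ȳ − b·x̄ = 12.25 − 0.253294·36.75 = 2.941435
ŷ(40) = a + b·40 = 2.941435 + 0.253294·40 = 13.073206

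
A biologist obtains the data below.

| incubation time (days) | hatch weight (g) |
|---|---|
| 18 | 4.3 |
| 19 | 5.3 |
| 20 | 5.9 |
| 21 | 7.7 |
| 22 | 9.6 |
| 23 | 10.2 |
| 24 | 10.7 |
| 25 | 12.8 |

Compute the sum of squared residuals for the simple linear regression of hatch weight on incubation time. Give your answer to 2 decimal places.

1.35

n = 8, Σx = 172, Σy = 66.5, Σxy = 1480.4, Σx² = 3740, Σy² = 615.21
Sxx = Σx² − (Σx)²/n = 3740 − 3698 = 42
Sxy = Σxy − (Σx)(Σy)/n = 1480.4 − 1429.75 = 50.65
Syy = Σy² − (Σy)²/n = 615.21 − 552.78125 = 62.42875
b = Sxy/Sxx = 50.65/42 = 1.205952
SSE = Syy − b·Sxy = 62.42875 − 1.205952·50.65 = 1.347262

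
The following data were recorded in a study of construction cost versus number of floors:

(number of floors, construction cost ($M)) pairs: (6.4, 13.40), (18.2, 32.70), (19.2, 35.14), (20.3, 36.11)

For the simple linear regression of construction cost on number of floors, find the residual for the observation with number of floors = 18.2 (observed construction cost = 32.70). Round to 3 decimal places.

n = 4, Σx = 64.1, Σy = 117.35, Σxy = 2088.621, Σx² = 1152.93
Sxx = Σx² − (Σx)²/n = 1152.93 − 1027.2025 = 125.7275
Sxy = Σxy − (Σx)(Σy)/n = 2088.621 − 1880.53375 = 208.08725
b = Sxy/Sxx = 208.08725/125.7275 = 1.655066
a = ȳ − b·x̄ = 29.3375 − 1.655066·16.025 = 2.815075
ŷ(18.2) = 2.815075 + 1.655066·18.2 = 32.937268
residual = y − ŷ = 32.70 − 32.937268 = -0.237268

-0.237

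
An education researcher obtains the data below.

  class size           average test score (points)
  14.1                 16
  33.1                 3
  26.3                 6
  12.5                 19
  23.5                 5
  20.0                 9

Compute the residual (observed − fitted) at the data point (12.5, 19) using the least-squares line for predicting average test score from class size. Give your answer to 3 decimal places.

n = 6, Σx = 129.5, Σy = 58, Σxy = 1017.7, Σx² = 3094.61
Sxx = Σx² − (Σx)²/n = 3094.61 − 2795.041667 = 299.568333
Sxy = Σxy − (Σx)(Σy)/n = 1017.7 − 1251.833333 = -234.133333
b = Sxy/Sxx = -234.133333/299.568333 = -0.781569
a = ȳ − b·x̄ = 9.666667 − (-0.781569)·21.583333 = 26.535532
ŷ(12.5) = 26.535532 + (-0.781569)·12.5 = 16.765919
residual = y − ŷ = 19 − 16.765919 = 2.234081

2.234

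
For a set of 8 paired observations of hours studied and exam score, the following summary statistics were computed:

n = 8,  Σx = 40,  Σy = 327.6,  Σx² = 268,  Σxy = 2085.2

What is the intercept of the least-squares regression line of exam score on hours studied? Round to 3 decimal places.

Sxx = Σx² − (Σx)²/n = 268 − 200 = 68
Sxy = Σxy − (Σx)(Σy)/n = 2085.2 − 1638 = 447.2
b = Sxy/Sxx = 447.2/68 = 6.576471
a = ȳ − b·x̄ = 40.95 − 6.576471·5 = 8.067647

8.068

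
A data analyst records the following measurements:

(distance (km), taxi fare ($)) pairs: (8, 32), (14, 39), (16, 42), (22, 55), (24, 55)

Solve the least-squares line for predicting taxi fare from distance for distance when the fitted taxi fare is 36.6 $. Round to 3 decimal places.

11.682

n = 5, Σx = 84, Σy = 223, Σxy = 4004, Σx² = 1576
Sxx = Σx² − (Σx)²/n = 1576 − 1411.2 = 164.8
Sxy = Σxy − (Σx)(Σy)/n = 4004 − 3746.4 = 257.6
b = Sxy/Sxx = 257.6/164.8 = 1.563107
a = ȳ − b·x̄ = 44.6 − 1.563107·16.8 = 18.339806
Set a + b·x = 36.6: x = (36.6 − 18.339806) / 1.563107 = 11.681988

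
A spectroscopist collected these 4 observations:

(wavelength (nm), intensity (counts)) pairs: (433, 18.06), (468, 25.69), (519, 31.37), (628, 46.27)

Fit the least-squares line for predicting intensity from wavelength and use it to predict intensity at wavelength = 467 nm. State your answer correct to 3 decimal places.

24.059

n = 4, Σx = 2048, Σy = 121.39, Σxy = 65181.49, Σx² = 1070258
Sxx = Σx² − (Σx)²/n = 1070258 − 1048576 = 21682
Sxy = Σxy − (Σx)(Σy)/n = 65181.49 − 62151.68 = 3029.81
b = Sxy/Sxx = 3029.81/21682 = 0.139738
a = ȳ − b·x̄ = 30.3475 − 0.139738·512 = -41.198608
ŷ(467) = a + b·467 = -41.198608 + 0.139738·467 = 24.059268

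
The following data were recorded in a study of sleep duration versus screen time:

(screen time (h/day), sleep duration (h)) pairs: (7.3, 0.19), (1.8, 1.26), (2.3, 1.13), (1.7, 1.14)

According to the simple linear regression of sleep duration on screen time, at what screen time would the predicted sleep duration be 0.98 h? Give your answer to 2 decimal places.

3.00

n = 4, Σx = 13.1, Σy = 3.72, Σxy = 8.192, Σx² = 64.71
Sxx = Σx² − (Σx)²/n = 64.71 − 42.9025 = 21.8075
Sxy = Σxy − (Σx)(Σy)/n = 8.192 − 12.183 = -3.991
b = Sxy/Sxx = -3.991/21.8075 = -0.183010
a = ȳ − b·x̄ = 0.93 − (-0.183010)·3.275 = 1.529359
Set a + b·x = 0.98: x = (0.98 − 1.529359) / (-0.183010) = 3.001792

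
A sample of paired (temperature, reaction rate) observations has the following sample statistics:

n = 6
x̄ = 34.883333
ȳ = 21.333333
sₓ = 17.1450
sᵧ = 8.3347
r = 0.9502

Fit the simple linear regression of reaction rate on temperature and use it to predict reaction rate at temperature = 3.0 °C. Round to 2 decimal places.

6.61

b = r · sᵧ/sₓ = 0.9502 · 8.3347/17.145 = 0.461921
a = ȳ − b·x̄ = 21.333333 − 0.461921·34.883333 = 5.219996
ŷ(3.0) = a + b·3.0 = 5.219996 + 0.461921·3 = 6.605759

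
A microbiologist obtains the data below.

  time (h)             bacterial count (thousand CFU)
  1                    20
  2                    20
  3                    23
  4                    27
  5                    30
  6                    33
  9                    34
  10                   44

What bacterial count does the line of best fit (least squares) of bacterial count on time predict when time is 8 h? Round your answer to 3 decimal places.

36.208

n = 8, Σx = 40, Σy = 231, Σxy = 1331, Σx² = 272
Sxx = Σx² − (Σx)²/n = 272 − 200 = 72
Sxy = Σxy − (Σx)(Σy)/n = 1331 − 1155 = 176
b = Sxy/Sxx = 176/72 = 2.444444
a = ȳ − b·x̄ = 28.875 − 2.444444·5 = 16.652778
ŷ(8) = a + b·8 = 16.652778 + 2.444444·8 = 36.208333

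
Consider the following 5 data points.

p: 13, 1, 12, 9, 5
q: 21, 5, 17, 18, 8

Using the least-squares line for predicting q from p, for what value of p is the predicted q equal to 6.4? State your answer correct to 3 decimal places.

2.394

n = 5, Σx = 40, Σy = 69, Σxy = 684, Σx² = 420
Sxx = Σx² − (Σx)²/n = 420 − 320 = 100
Sxy = Σxy − (Σx)(Σy)/n = 684 − 552 = 132
b = Sxy/Sxx = 132/100 = 1.32
a = ȳ − b·x̄ = 13.8 − 1.32·8 = 3.24
Set a + b·x = 6.4: x = (6.4 − 3.24) / 1.32 = 2.393939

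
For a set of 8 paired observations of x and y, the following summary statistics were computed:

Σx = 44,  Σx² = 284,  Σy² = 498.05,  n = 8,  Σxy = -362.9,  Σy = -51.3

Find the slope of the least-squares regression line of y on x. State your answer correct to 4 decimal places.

Sxx = Σx² − (Σx)²/n = 284 − 242 = 42
Sxy = Σxy − (Σx)(Σy)/n = -362.9 − (-282.15) = -80.75
b = Sxy/Sxx = -80.75/42 = -1.922619

-1.9226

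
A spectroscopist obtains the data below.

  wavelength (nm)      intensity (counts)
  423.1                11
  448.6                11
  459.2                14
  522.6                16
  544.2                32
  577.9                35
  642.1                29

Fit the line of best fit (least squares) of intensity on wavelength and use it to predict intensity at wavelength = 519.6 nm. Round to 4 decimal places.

21.4558

n = 7, Σx = 3617.7, Σy = 148, Σxy = 80640.9, Σx² = 1906645.43
Sxx = Σx² − (Σx)²/n = 1906645.43 − 1869679.041429 = 36966.388571
Sxy = Σxy − (Σx)(Σy)/n = 80640.9 − 76488.514286 = 4152.385714
b = Sxy/Sxx = 4152.385714/36966.388571 = 0.112329
a = ȳ − b·x̄ = 21.142857 − 0.112329·516.814286 = -36.910211
ŷ(519.6) = a + b·519.6 = -36.910211 + 0.112329·519.6 = 21.455773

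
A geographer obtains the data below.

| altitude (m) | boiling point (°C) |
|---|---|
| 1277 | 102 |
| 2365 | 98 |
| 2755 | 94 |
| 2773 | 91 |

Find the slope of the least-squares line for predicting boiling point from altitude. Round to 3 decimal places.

n = 4, Σx = 9170, Σy = 385, Σxy = 873337, Σx² = 22503508
Sxx = Σx² − (Σx)²/n = 22503508 − 21022225 = 1481283
Sxy = Σxy − (Σx)(Σy)/n = 873337 − 882612.5 = -9275.5
b = Sxy/Sxx = -9275.5/1481283 = -0.006262

-0.006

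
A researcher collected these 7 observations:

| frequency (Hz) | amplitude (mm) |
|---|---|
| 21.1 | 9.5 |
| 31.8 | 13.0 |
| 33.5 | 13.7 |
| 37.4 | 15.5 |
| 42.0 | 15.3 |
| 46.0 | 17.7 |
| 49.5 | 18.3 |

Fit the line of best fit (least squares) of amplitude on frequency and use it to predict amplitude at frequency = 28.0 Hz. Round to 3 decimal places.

n = 7, Σx = 261.3, Σy = 103, Σxy = 4015.15, Σx² = 10307.71
Sxx = Σx² − (Σx)²/n = 10307.71 − 9753.955714 = 553.754286
Sxy = Σxy − (Σx)(Σy)/n = 4015.15 − 3844.842857 = 170.307143
b = Sxy/Sxx = 170.307143/553.754286 = 0.307550
a = ȳ − b·x̄ = 14.714286 − 0.307550·37.328571 = 3.233883
ŷ(28.0) = a + b·28.0 = 3.233883 + 0.307550·28 = 11.845283

11.845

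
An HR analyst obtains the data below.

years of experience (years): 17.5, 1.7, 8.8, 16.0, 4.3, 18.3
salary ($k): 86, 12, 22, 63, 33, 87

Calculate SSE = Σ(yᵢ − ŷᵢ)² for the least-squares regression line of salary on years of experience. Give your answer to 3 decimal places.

n = 6, Σx = 66.6, Σy = 303, Σxy = 4461, Σx² = 995.96, Σy² = 20651
Sxx = Σx² − (Σx)²/n = 995.96 − 739.26 = 256.7
Sxy = Σxy − (Σx)(Σy)/n = 4461 − 3363.3 = 1097.7
Syy = Σy² − (Σy)²/n = 20651 − 15301.5 = 5349.5
b = Sxy/Sxx = 1097.7/256.7 = 4.276198
SSE = Syy − b·Sxy = 5349.5 − 4.276198·1097.7 = 655.517569

655.518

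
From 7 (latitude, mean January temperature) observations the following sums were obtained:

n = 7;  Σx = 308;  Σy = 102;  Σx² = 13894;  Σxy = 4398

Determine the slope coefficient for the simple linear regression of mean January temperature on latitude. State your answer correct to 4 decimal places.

-0.2632

Sxx = Σx² − (Σx)²/n = 13894 − 13552 = 342
Sxy = Σxy − (Σx)(Σy)/n = 4398 − 4488 = -90
b = Sxy/Sxx = -90/342 = -0.263158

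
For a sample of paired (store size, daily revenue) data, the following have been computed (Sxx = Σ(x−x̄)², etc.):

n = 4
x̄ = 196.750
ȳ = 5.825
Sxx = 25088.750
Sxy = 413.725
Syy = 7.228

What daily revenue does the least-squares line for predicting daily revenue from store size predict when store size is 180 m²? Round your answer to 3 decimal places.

b = Sxy/Sxx = 413.725/25088.75 = 0.016490
a = ȳ − b·x̄ = 5.825 − 0.016490·196.75 = 2.580502
ŷ(180) = a + b·180 = 2.580502 + 0.016490·180 = 5.548785

5.549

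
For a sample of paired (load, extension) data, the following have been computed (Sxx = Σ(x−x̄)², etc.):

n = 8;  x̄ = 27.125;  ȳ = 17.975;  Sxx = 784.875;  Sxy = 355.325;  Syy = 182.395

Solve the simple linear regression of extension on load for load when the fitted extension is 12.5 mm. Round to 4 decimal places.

b = Sxy/Sxx = 355.325/784.875 = 0.452715
a = ȳ − b·x̄ = 17.975 − 0.452715·27.125 = 5.695095
Set a + b·x = 12.5: x = (12.5 − 5.695095) / 0.452715 = 15.031309

15.0313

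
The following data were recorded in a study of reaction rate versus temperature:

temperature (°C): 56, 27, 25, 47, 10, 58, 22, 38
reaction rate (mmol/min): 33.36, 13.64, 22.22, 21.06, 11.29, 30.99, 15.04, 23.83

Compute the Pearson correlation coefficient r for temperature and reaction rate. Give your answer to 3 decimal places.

0.899

n = 8, Σx = 283, Σy = 171.43, Σxy = 6928.5, Σx² = 12091, Σy² = 4118.1059
Sxx = Σx² − (Σx)²/n = 12091 − 10011.125 = 2079.875
Sxy = Σxy − (Σx)(Σy)/n = 6928.5 − 6064.33625 = 864.16375
Syy = Σy² − (Σy)²/n = 4118.1059 − 3673.530613 = 444.575288
r = Sxy/√(Sxx·Syy) = 864.16375/√(924661.026089) = 864.16375/961.592963 = 0.898679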